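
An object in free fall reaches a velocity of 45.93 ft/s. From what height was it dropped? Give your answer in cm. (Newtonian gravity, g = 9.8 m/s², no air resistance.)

v = 45.93 ft/s × 0.3048 = 13.9995 m/s
h = v² / (2g) = 13.9995² / (2 × 9.8) = 9.99929 m
h = 9.99929 m / 0.01 = 999.9 cm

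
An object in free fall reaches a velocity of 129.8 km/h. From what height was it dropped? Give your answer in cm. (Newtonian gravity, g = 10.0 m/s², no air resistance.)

v = 129.8 km/h × 0.2777777777777778 = 36.0556 m/s
h = v² / (2g) = 36.0556² / (2 × 10.0) = 65.0003 m
h = 65.0003 m / 0.01 = 6500 cm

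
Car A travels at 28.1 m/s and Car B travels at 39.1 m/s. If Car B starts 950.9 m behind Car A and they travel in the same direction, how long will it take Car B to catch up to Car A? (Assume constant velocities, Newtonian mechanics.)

Relative speed: v_rel = 39.1 - 28.1 = 11.0 m/s
Time to catch: t = d₀/v_rel = 950.9/11.0 = 86.45 s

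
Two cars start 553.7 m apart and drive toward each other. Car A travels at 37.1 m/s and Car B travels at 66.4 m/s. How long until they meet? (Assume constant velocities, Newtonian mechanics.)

Combined speed: v_combined = 37.1 + 66.4 = 103.5 m/s
Time to meet: t = d/v_combined = 553.7/103.5 = 5.35 s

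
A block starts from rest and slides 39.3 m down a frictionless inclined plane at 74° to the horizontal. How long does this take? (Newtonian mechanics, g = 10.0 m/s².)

a = g sin(θ) = 10.0 × sin(74°) = 9.6126 m/s²
t = √(2d/a) = √(2 × 39.3 / 9.6126) = 2.86 s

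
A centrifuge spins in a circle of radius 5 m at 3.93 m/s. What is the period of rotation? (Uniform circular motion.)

T = 2πr/v = 2π×5/3.93 = 7.99 s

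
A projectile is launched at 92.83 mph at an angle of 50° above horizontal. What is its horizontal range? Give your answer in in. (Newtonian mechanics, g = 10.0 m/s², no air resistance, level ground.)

v₀ = 92.83 mph × 0.44704 = 41.4987 m/s
R = v₀² × sin(2θ) / g = 41.4987² × sin(2 × 50°) / 10.0 = 1722.14 × 0.984808 / 10.0 = 169.598 m
R = 169.598 m / 0.0254 = 6677 in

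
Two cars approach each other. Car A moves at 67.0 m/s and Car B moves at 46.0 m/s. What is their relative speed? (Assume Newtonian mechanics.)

v_rel = v_A + v_B = 67.0 + 46.0 = 113.0 m/s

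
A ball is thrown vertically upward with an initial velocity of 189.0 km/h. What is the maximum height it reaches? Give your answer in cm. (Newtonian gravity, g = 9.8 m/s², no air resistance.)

v₀ = 189.0 km/h × 0.2777777777777778 = 52.5 m/s
h_max = v₀² / (2g) = 52.5² / (2 × 9.8) = 2756.25 / 19.6 = 140.625 m
h_max = 140.625 m / 0.01 = 14060 cm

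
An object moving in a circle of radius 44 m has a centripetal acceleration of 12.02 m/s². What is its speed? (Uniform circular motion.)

v = √(a_c × r) = √(12.02 × 44) = 23.0 m/s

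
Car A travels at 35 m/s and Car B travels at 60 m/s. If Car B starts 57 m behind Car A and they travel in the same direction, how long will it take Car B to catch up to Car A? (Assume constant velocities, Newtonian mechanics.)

Relative speed: v_rel = 60 - 35 = 25 m/s
Time to catch: t = d₀/v_rel = 57/25 = 2.28 s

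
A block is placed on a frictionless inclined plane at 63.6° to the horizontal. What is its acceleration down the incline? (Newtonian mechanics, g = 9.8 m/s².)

a = g sin(θ) = 9.8 × sin(63.6°) = 9.8 × 0.8957 = 8.78 m/s²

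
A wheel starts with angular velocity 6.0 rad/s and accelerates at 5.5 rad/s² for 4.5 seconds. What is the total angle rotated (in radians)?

θ = ω₀t + ½αt² = 6.0×4.5 + ½×5.5×4.5² = 82.69 rad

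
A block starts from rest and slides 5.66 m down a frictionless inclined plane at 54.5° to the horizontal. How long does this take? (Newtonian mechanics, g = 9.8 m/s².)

a = g sin(θ) = 9.8 × sin(54.5°) = 7.9783 m/s²
t = √(2d/a) = √(2 × 5.66 / 7.9783) = 1.19 s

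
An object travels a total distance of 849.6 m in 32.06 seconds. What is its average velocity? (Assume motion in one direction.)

v_avg = Δd / Δt = 849.6 / 32.06 = 26.5 m/s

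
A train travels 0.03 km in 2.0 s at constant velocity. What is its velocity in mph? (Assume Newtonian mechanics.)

d = 0.03 km × 1000.0 = 30.0 m
v = d / t = 30.0 / 2.0 = 15.0 m/s
v = 15.0 m/s / 0.44704 = 33.55 mph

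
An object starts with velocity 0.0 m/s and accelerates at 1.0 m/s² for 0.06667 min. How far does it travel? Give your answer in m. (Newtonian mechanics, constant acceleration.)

t = 0.06667 min × 60.0 = 4.0002 s
d = v₀ × t + ½ × a × t² = 0.0 × 4.0002 + 0.5 × 1.0 × 4.0002² = 8.001 m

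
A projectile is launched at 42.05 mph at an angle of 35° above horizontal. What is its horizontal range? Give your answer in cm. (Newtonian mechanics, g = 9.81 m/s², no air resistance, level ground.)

v₀ = 42.05 mph × 0.44704 = 18.798 m/s
R = v₀² × sin(2θ) / g = 18.798² × sin(2 × 35°) / 9.81 = 353.365 × 0.939693 / 9.81 = 33.8486 m
R = 33.8486 m / 0.01 = 3385 cm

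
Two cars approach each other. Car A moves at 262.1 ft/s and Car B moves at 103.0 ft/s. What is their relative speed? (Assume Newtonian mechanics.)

v_rel = v_A + v_B = 262.1 + 103.0 = 365.1 ft/s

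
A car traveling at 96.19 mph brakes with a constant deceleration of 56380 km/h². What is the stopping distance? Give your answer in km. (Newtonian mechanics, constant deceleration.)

v₀ = 96.19 mph × 0.44704 = 43.0008 m/s
a = 56380 km/h² × 7.716049382716049e-05 = 4.35031 m/s²
d = v₀² / (2a) = 43.0008² / (2 × 4.35031) = 1849.07 / 8.70062 = 212.522 m
d = 212.522 m / 1000.0 = 0.2125 km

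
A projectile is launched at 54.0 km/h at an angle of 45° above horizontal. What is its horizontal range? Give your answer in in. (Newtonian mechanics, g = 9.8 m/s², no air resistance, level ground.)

v₀ = 54.0 km/h × 0.2777777777777778 = 15.0 m/s
R = v₀² × sin(2θ) / g = 15.0² × sin(2 × 45°) / 9.8 = 225.0 × 1.0 / 9.8 = 22.9592 m
R = 22.9592 m / 0.0254 = 903.9 in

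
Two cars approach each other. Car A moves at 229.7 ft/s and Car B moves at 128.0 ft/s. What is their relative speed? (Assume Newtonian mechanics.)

v_rel = v_A + v_B = 229.7 + 128.0 = 357.7 ft/s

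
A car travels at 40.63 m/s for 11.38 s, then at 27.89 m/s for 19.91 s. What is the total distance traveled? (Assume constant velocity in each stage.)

d₁ = v₁t₁ = 40.63 × 11.38 = 462.3694 m
d₂ = v₂t₂ = 27.89 × 19.91 = 555.2899 m
d_total = 462.3694 + 555.2899 = 1017.66 m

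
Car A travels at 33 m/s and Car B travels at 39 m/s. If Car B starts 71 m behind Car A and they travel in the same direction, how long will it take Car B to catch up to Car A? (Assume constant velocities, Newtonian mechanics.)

Relative speed: v_rel = 39 - 33 = 6 m/s
Time to catch: t = d₀/v_rel = 71/6 = 11.83 s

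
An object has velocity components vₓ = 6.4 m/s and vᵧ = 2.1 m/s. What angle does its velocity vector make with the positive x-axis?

θ = arctan(vᵧ/vₓ) = arctan(2.1/6.4) = 18.17°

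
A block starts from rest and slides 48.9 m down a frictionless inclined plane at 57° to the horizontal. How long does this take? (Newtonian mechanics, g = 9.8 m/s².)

a = g sin(θ) = 9.8 × sin(57°) = 8.219 m/s²
t = √(2d/a) = √(2 × 48.9 / 8.219) = 3.45 s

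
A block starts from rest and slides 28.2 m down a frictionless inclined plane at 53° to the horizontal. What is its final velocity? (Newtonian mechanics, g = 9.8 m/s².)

a = g sin(θ) = 9.8 × sin(53°) = 7.8266 m/s²
v = √(2ad) = √(2 × 7.8266 × 28.2) = 21.01 m/s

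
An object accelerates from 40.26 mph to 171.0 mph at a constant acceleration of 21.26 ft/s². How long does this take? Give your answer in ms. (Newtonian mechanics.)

v₀ = 40.26 mph × 0.44704 = 17.9978 m/s
v = 171.0 mph × 0.44704 = 76.4438 m/s
a = 21.26 ft/s² × 0.3048 = 6.48005 m/s²
t = (v - v₀) / a = (76.4438 - 17.9978) / 6.48005 = 9.01937 s
t = 9.01937 s / 0.001 = 9019 ms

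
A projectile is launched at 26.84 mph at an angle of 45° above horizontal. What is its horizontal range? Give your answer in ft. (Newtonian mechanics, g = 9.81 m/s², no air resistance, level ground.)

v₀ = 26.84 mph × 0.44704 = 11.9986 m/s
R = v₀² × sin(2θ) / g = 11.9986² × sin(2 × 45°) / 9.81 = 143.966 × 1.0 / 9.81 = 14.6754 m
R = 14.6754 m / 0.3048 = 48.15 ft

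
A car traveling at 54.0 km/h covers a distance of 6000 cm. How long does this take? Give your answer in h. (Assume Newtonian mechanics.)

d = 6000 cm × 0.01 = 60.0 m
v = 54.0 km/h × 0.2777777777777778 = 15.0 m/s
t = d / v = 60.0 / 15.0 = 4.0 s
t = 4.0 s / 3600.0 = 0.001111 h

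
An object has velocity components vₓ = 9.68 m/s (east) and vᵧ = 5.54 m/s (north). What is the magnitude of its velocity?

|v| = √(vₓ² + vᵧ²) = √(9.68² + 5.54²) = √(124.394) = 11.15 m/s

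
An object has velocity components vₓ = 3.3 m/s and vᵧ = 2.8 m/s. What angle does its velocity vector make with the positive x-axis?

θ = arctan(vᵧ/vₓ) = arctan(2.8/3.3) = 40.31°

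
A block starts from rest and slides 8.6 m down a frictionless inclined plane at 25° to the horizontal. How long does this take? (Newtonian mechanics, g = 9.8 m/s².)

a = g sin(θ) = 9.8 × sin(25°) = 4.1417 m/s²
t = √(2d/a) = √(2 × 8.6 / 4.1417) = 2.04 s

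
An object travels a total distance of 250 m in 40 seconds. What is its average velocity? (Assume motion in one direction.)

v_avg = Δd / Δt = 250 / 40 = 6.25 m/s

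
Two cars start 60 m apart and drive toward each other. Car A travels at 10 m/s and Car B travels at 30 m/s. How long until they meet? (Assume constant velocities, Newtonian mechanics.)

Combined speed: v_combined = 10 + 30 = 40 m/s
Time to meet: t = d/v_combined = 60/40 = 1.5 s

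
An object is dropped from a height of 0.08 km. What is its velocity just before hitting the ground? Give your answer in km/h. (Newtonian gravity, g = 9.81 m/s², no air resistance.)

h = 0.08 km × 1000.0 = 80.0 m
v = √(2gh) = √(2 × 9.81 × 80.0) = 39.6182 m/s
v = 39.6182 m/s / 0.2777777777777778 = 142.6 km/h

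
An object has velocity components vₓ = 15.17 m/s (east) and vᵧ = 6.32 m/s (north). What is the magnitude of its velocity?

|v| = √(vₓ² + vᵧ²) = √(15.17² + 6.32²) = √(270.0713) = 16.43 m/s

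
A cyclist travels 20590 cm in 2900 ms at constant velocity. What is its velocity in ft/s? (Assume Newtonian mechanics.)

d = 20590 cm × 0.01 = 205.9 m
t = 2900 ms × 0.001 = 2.9 s
v = d / t = 205.9 / 2.9 = 71.0 m/s
v = 71.0 m/s / 0.3048 = 232.9 ft/s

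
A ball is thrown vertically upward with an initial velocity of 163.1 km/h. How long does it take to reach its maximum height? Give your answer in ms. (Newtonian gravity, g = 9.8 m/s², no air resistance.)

v₀ = 163.1 km/h × 0.2777777777777778 = 45.3056 m/s
t_up = v₀ / g = 45.3056 / 9.8 = 4.62302 s
t_up = 4.62302 s / 0.001 = 4623 ms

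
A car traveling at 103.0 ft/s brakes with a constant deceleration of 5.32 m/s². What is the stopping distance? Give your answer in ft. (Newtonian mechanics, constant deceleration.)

v₀ = 103.0 ft/s × 0.3048 = 31.3944 m/s
d = v₀² / (2a) = 31.3944² / (2 × 5.32) = 985.608 / 10.64 = 92.6323 m
d = 92.6323 m / 0.3048 = 303.9 ft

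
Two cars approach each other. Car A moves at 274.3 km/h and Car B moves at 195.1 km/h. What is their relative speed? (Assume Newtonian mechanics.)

v_rel = v_A + v_B = 274.3 + 195.1 = 469.4 km/h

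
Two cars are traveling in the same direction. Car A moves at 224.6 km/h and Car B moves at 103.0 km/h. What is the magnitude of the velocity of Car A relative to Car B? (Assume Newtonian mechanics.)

v_rel = |v_A - v_B| = |224.6 - 103.0| = 121.6 km/h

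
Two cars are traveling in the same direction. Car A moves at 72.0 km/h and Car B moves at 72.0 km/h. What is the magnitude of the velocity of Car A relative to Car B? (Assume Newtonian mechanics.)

v_rel = |v_A - v_B| = |72.0 - 72.0| = 0.0 km/h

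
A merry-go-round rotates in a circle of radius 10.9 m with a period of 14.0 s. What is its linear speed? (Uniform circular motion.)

v = 2πr/T = 2π×10.9/14.0 = 4.89 m/s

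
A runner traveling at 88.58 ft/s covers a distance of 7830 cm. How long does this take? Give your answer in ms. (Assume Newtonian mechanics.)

d = 7830 cm × 0.01 = 78.3 m
v = 88.58 ft/s × 0.3048 = 26.9992 m/s
t = d / v = 78.3 / 26.9992 = 2.90009 s
t = 2.90009 s / 0.001 = 2900 ms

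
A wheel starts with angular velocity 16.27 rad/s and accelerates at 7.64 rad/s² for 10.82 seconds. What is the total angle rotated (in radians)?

θ = ω₀t + ½αt² = 16.27×10.82 + ½×7.64×10.82² = 623.26 rad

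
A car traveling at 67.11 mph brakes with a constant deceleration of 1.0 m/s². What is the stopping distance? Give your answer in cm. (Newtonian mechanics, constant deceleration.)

v₀ = 67.11 mph × 0.44704 = 30.0009 m/s
d = v₀² / (2a) = 30.0009² / (2 × 1.0) = 900.054 / 2.0 = 450.027 m
d = 450.027 m / 0.01 = 45000 cm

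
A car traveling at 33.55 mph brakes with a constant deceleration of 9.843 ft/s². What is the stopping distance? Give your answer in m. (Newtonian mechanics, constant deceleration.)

v₀ = 33.55 mph × 0.44704 = 14.9982 m/s
a = 9.843 ft/s² × 0.3048 = 3.00015 m/s²
d = v₀² / (2a) = 14.9982² / (2 × 3.00015) = 224.946 / 6.0003 = 37.49 m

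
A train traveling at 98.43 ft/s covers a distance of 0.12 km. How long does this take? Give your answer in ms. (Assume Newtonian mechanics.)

d = 0.12 km × 1000.0 = 120.0 m
v = 98.43 ft/s × 0.3048 = 30.0015 m/s
t = d / v = 120.0 / 30.0015 = 3.9998 s
t = 3.9998 s / 0.001 = 4000 ms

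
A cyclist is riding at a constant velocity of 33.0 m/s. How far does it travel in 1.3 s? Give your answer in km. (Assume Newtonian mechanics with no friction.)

d = v × t = 33.0 × 1.3 = 42.9 m
d = 42.9 m / 1000.0 = 0.0429 km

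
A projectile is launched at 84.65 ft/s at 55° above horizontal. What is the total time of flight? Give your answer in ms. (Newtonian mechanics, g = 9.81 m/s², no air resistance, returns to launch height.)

v₀ = 84.65 ft/s × 0.3048 = 25.8013 m/s
T = 2 × v₀ × sin(θ) / g = 2 × 25.8013 × sin(55°) / 9.81 = 2 × 25.8013 × 0.819152 / 9.81 = 4.30891 s
T = 4.30891 s / 0.001 = 4309 ms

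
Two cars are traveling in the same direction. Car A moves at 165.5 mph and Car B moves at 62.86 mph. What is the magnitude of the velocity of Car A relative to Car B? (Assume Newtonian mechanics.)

v_rel = |v_A - v_B| = |165.5 - 62.86| = 102.64 mph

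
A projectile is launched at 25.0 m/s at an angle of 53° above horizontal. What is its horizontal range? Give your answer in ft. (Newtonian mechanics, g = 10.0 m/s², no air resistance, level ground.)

R = v₀² × sin(2θ) / g = 25.0² × sin(2 × 53°) / 10.0 = 625.0 × 0.961262 / 10.0 = 60.0789 m
R = 60.0789 m / 0.3048 = 197.1 ft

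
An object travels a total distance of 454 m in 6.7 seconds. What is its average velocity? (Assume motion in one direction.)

v_avg = Δd / Δt = 454 / 6.7 = 67.76 m/s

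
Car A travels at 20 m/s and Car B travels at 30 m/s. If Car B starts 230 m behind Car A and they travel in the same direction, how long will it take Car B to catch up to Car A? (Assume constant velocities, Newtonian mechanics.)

Relative speed: v_rel = 30 - 20 = 10 m/s
Time to catch: t = d₀/v_rel = 230/10 = 23.0 s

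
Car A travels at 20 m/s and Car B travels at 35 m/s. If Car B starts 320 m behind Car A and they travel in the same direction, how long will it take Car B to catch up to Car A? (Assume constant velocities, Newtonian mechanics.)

Relative speed: v_rel = 35 - 20 = 15 m/s
Time to catch: t = d₀/v_rel = 320/15 = 21.33 s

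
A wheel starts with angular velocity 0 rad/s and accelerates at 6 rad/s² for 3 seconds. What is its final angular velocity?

ω = ω₀ + αt = 0 + 6 × 3 = 18 rad/s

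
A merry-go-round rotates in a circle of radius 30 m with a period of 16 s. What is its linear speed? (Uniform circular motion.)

v = 2πr/T = 2π×30/16 = 11.78 m/s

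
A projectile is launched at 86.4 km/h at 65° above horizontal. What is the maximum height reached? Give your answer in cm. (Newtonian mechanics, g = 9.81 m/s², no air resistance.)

v₀ = 86.4 km/h × 0.2777777777777778 = 24.0 m/s
H = v₀² × sin²(θ) / (2g) = 24.0² × sin(65°)² / (2 × 9.81) = 576.0 × 0.821394 / 19.62 = 24.1143 m
H = 24.1143 m / 0.01 = 2411 cm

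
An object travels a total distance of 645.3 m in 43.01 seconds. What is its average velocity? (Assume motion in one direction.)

v_avg = Δd / Δt = 645.3 / 43.01 = 15.0 m/s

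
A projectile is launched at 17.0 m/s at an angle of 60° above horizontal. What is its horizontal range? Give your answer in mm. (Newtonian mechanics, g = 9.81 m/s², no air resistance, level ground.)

R = v₀² × sin(2θ) / g = 17.0² × sin(2 × 60°) / 9.81 = 289.0 × 0.866025 / 9.81 = 25.5129 m
R = 25.5129 m / 0.001 = 25510 mm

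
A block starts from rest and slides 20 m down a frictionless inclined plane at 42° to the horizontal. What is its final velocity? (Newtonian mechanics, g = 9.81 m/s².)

a = g sin(θ) = 9.81 × sin(42°) = 6.5642 m/s²
v = √(2ad) = √(2 × 6.5642 × 20) = 16.2 m/s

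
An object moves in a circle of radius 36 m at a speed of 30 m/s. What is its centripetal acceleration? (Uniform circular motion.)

a_c = v²/r = 30²/36 = 900/36 = 25.0 m/s²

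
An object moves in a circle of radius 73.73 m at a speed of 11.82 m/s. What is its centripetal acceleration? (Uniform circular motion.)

a_c = v²/r = 11.82²/73.73 = 139.7124/73.73 = 1.89 m/s²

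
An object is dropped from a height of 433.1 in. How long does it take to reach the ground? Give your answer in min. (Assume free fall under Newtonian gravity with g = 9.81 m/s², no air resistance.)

h = 433.1 in × 0.0254 = 11.0007 m
t = √(2h/g) = √(2 × 11.0007 / 9.81) = 1.49758 s
t = 1.49758 s / 60.0 = 0.02496 min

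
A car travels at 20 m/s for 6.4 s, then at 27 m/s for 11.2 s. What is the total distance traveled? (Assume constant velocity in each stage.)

d₁ = v₁t₁ = 20 × 6.4 = 128.0 m
d₂ = v₂t₂ = 27 × 11.2 = 302.4 m
d_total = 128.0 + 302.4 = 430.4 m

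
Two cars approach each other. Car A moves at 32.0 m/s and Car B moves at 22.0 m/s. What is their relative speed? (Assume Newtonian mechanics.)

v_rel = v_A + v_B = 32.0 + 22.0 = 54.0 m/s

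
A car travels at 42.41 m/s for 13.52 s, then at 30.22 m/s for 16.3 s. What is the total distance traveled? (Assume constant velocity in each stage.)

d₁ = v₁t₁ = 42.41 × 13.52 = 573.3832 m
d₂ = v₂t₂ = 30.22 × 16.3 = 492.586 m
d_total = 573.3832 + 492.586 = 1065.97 m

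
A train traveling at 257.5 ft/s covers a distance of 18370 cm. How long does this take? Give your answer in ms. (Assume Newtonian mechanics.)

d = 18370 cm × 0.01 = 183.7 m
v = 257.5 ft/s × 0.3048 = 78.486 m/s
t = d / v = 183.7 / 78.486 = 2.34054 s
t = 2.34054 s / 0.001 = 2341 ms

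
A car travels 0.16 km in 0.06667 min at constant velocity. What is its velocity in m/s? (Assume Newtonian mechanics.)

d = 0.16 km × 1000.0 = 160.0 m
t = 0.06667 min × 60.0 = 4.0002 s
v = d / t = 160.0 / 4.0002 = 40.0 m/s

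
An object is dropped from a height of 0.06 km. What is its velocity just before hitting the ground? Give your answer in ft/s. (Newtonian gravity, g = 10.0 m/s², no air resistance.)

h = 0.06 km × 1000.0 = 60.0 m
v = √(2gh) = √(2 × 10.0 × 60.0) = 34.641 m/s
v = 34.641 m/s / 0.3048 = 113.7 ft/s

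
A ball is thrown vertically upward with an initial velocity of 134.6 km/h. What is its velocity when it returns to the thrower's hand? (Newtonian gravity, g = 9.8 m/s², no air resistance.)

By conservation of energy (no air resistance), the ball returns to the throw height with the same speed as launch, but directed downward.
|v_ground| = v₀ = 134.6 km/h
v_ground = 134.6 km/h (downward)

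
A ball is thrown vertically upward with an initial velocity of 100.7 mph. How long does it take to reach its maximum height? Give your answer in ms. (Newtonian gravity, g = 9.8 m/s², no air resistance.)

v₀ = 100.7 mph × 0.44704 = 45.0169 m/s
t_up = v₀ / g = 45.0169 / 9.8 = 4.59356 s
t_up = 4.59356 s / 0.001 = 4594 ms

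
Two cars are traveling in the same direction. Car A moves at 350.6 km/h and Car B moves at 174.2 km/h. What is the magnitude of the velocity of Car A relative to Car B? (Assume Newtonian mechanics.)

v_rel = |v_A - v_B| = |350.6 - 174.2| = 176.4 km/h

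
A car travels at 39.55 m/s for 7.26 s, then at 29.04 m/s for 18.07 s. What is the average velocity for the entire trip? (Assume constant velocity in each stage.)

d₁ = v₁t₁ = 39.55 × 7.26 = 287.133 m
d₂ = v₂t₂ = 29.04 × 18.07 = 524.7528 m
d_total = 811.8858 m, t_total = 25.33 s
v_avg = d_total/t_total = 811.8858/25.33 = 32.05 m/s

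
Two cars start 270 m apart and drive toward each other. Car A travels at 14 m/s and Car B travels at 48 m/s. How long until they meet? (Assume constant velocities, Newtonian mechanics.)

Combined speed: v_combined = 14 + 48 = 62 m/s
Time to meet: t = d/v_combined = 270/62 = 4.35 s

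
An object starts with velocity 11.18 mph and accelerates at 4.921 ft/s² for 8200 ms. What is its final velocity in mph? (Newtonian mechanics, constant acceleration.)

v₀ = 11.18 mph × 0.44704 = 4.99791 m/s
a = 4.921 ft/s² × 0.3048 = 1.49992 m/s²
t = 8200 ms × 0.001 = 8.2 s
v = v₀ + a × t = 4.99791 + 1.49992 × 8.2 = 17.2973 m/s
v = 17.2973 m/s / 0.44704 = 38.69 mph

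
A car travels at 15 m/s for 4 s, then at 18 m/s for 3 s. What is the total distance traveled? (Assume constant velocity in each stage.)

d₁ = v₁t₁ = 15 × 4 = 60 m
d₂ = v₂t₂ = 18 × 3 = 54 m
d_total = 60 + 54 = 114 m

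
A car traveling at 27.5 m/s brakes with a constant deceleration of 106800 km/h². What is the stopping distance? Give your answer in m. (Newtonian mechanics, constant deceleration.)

a = 106800 km/h² × 7.716049382716049e-05 = 8.24074 m/s²
d = v₀² / (2a) = 27.5² / (2 × 8.24074) = 756.25 / 16.4815 = 45.88 m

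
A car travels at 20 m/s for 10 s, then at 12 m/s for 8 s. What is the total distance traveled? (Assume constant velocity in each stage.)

d₁ = v₁t₁ = 20 × 10 = 200 m
d₂ = v₂t₂ = 12 × 8 = 96 m
d_total = 200 + 96 = 296 m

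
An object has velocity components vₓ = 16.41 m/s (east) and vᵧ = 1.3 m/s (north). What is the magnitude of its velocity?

|v| = √(vₓ² + vᵧ²) = √(16.41² + 1.3²) = √(270.9781) = 16.46 m/s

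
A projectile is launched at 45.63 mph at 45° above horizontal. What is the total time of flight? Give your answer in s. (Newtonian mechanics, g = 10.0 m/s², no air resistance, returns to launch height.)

v₀ = 45.63 mph × 0.44704 = 20.3984 m/s
T = 2 × v₀ × sin(θ) / g = 2 × 20.3984 × sin(45°) / 10.0 = 2 × 20.3984 × 0.707107 / 10.0 = 2.885 s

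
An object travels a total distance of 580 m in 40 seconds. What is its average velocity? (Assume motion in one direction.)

v_avg = Δd / Δt = 580 / 40 = 14.5 m/s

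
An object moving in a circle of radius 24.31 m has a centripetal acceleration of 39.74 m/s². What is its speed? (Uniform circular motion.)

v = √(a_c × r) = √(39.74 × 24.31) = 31.08 m/s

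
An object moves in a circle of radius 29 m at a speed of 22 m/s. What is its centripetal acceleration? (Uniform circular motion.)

a_c = v²/r = 22²/29 = 484/29 = 16.69 m/s²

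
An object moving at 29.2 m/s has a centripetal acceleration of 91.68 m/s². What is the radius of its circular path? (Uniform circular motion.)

r = v²/a_c = 29.2²/91.68 = 9.3 m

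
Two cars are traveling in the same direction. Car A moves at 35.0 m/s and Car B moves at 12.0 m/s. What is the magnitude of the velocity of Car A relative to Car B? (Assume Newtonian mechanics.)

v_rel = |v_A - v_B| = |35.0 - 12.0| = 23.0 m/s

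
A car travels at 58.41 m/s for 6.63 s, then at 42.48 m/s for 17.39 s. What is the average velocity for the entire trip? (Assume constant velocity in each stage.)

d₁ = v₁t₁ = 58.41 × 6.63 = 387.2583 m
d₂ = v₂t₂ = 42.48 × 17.39 = 738.7272 m
d_total = 1125.9855 m, t_total = 24.02 s
v_avg = d_total/t_total = 1125.9855/24.02 = 46.88 m/s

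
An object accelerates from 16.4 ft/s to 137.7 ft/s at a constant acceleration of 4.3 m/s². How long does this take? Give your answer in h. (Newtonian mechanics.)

v₀ = 16.4 ft/s × 0.3048 = 4.99872 m/s
v = 137.7 ft/s × 0.3048 = 41.971 m/s
t = (v - v₀) / a = (41.971 - 4.99872) / 4.3 = 8.5982 s
t = 8.5982 s / 3600.0 = 0.002388 h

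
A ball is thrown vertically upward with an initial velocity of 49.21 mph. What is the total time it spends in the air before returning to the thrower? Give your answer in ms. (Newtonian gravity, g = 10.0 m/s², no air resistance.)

v₀ = 49.21 mph × 0.44704 = 21.9988 m/s
t_total = 2 × v₀ / g = 2 × 21.9988 / 10.0 = 4.39976 s
t_total = 4.39976 s / 0.001 = 4400 ms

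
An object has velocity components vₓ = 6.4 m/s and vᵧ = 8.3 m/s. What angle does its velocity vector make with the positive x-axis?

θ = arctan(vᵧ/vₓ) = arctan(8.3/6.4) = 52.36°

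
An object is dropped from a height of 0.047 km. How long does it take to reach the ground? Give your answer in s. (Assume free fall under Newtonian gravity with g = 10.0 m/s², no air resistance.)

h = 0.047 km × 1000.0 = 47.0 m
t = √(2h/g) = √(2 × 47.0 / 10.0) = 3.066 s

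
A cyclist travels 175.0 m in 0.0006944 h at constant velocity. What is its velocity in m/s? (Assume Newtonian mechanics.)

t = 0.0006944 h × 3600.0 = 2.49984 s
v = d / t = 175.0 / 2.49984 = 70.0 m/s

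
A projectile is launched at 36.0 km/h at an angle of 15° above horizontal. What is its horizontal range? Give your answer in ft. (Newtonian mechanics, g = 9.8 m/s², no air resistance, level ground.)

v₀ = 36.0 km/h × 0.2777777777777778 = 10.0 m/s
R = v₀² × sin(2θ) / g = 10.0² × sin(2 × 15°) / 9.8 = 100.0 × 0.5 / 9.8 = 5.10204 m
R = 5.10204 m / 0.3048 = 16.74 ft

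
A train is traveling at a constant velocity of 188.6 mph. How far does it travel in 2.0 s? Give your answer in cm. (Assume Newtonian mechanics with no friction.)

v = 188.6 mph × 0.44704 = 84.3117 m/s
d = v × t = 84.3117 × 2.0 = 168.623 m
d = 168.623 m / 0.01 = 16860 cm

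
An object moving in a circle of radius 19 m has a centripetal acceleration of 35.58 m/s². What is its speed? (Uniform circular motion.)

v = √(a_c × r) = √(35.58 × 19) = 26.0 m/s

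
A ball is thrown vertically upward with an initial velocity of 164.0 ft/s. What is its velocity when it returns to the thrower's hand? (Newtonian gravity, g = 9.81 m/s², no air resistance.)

By conservation of energy (no air resistance), the ball returns to the throw height with the same speed as launch, but directed downward.
|v_ground| = v₀ = 164.0 ft/s
v_ground = 164.0 ft/s (downward)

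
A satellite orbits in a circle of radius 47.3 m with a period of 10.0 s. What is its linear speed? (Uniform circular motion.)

v = 2πr/T = 2π×47.3/10.0 = 29.72 m/s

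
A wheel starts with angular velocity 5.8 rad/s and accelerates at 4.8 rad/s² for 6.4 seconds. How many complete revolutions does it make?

θ = ω₀t + ½αt² = 5.8×6.4 + ½×4.8×6.4² = 135.424 rad
Total revolutions = θ/(2π) = 135.424/(2π) = 21.55
Complete revolutions = ⌊21.55⌋ = 21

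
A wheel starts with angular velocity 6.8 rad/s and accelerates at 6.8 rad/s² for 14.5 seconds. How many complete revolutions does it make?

θ = ω₀t + ½αt² = 6.8×14.5 + ½×6.8×14.5² = 813.45 rad
Total revolutions = θ/(2π) = 813.45/(2π) = 129.46
Complete revolutions = ⌊129.46⌋ = 129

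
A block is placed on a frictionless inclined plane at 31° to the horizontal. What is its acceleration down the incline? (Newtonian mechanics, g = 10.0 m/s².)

a = g sin(θ) = 10.0 × sin(31°) = 10.0 × 0.515 = 5.15 m/s²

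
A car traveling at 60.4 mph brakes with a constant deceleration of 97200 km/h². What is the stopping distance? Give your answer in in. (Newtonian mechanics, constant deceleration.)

v₀ = 60.4 mph × 0.44704 = 27.0012 m/s
a = 97200 km/h² × 7.716049382716049e-05 = 7.5 m/s²
d = v₀² / (2a) = 27.0012² / (2 × 7.5) = 729.065 / 15.0 = 48.6043 m
d = 48.6043 m / 0.0254 = 1914 in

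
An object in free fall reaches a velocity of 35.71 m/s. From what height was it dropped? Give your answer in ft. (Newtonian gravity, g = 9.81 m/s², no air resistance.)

h = v² / (2g) = 35.71² / (2 × 9.81) = 64.9951 m
h = 64.9951 m / 0.3048 = 213.2 ft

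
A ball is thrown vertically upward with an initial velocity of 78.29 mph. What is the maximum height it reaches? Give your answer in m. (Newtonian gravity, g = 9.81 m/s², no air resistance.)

v₀ = 78.29 mph × 0.44704 = 34.9988 m/s
h_max = v₀² / (2g) = 34.9988² / (2 × 9.81) = 1224.92 / 19.62 = 62.43 m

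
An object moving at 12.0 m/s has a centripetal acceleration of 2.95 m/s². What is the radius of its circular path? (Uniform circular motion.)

r = v²/a_c = 12.0²/2.95 = 48.81 m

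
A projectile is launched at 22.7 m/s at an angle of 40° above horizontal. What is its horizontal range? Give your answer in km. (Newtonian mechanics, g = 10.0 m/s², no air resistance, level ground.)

R = v₀² × sin(2θ) / g = 22.7² × sin(2 × 40°) / 10.0 = 515.29 × 0.984808 / 10.0 = 50.7462 m
R = 50.7462 m / 1000.0 = 0.05075 km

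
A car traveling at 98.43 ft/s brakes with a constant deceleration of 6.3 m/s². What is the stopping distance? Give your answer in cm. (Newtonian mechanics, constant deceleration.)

v₀ = 98.43 ft/s × 0.3048 = 30.0015 m/s
d = v₀² / (2a) = 30.0015² / (2 × 6.3) = 900.09 / 12.6 = 71.4357 m
d = 71.4357 m / 0.01 = 7144 cm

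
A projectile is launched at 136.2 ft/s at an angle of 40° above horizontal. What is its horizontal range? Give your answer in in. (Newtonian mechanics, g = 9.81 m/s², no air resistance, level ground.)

v₀ = 136.2 ft/s × 0.3048 = 41.5138 m/s
R = v₀² × sin(2θ) / g = 41.5138² × sin(2 × 40°) / 9.81 = 1723.4 × 0.984808 / 9.81 = 173.009 m
R = 173.009 m / 0.0254 = 6811 in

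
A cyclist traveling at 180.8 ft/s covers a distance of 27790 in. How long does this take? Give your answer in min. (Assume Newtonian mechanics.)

d = 27790 in × 0.0254 = 705.866 m
v = 180.8 ft/s × 0.3048 = 55.1078 m/s
t = d / v = 705.866 / 55.1078 = 12.8088 s
t = 12.8088 s / 60.0 = 0.2135 min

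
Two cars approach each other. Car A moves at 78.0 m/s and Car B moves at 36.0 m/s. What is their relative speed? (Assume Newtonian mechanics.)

v_rel = v_A + v_B = 78.0 + 36.0 = 114.0 m/s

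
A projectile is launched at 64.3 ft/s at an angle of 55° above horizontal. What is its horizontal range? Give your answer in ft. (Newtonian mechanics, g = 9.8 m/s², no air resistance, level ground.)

v₀ = 64.3 ft/s × 0.3048 = 19.5986 m/s
R = v₀² × sin(2θ) / g = 19.5986² × sin(2 × 55°) / 9.8 = 384.105 × 0.939693 / 9.8 = 36.8307 m
R = 36.8307 m / 0.3048 = 120.8 ft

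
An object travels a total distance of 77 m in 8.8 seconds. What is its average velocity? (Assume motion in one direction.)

v_avg = Δd / Δt = 77 / 8.8 = 8.75 m/s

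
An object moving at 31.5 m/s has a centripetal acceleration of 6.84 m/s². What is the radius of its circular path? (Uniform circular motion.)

r = v²/a_c = 31.5²/6.84 = 145.07 m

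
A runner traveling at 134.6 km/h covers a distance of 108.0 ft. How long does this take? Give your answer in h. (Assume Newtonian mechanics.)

d = 108.0 ft × 0.3048 = 32.9184 m
v = 134.6 km/h × 0.2777777777777778 = 37.3889 m/s
t = d / v = 32.9184 / 37.3889 = 0.880432 s
t = 0.880432 s / 3600.0 = 0.0002446 h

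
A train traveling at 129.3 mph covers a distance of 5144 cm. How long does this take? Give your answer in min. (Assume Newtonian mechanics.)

d = 5144 cm × 0.01 = 51.44 m
v = 129.3 mph × 0.44704 = 57.8023 m/s
t = d / v = 51.44 / 57.8023 = 0.88993 s
t = 0.88993 s / 60.0 = 0.01483 min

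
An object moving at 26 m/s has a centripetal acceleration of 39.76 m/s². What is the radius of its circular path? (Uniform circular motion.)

r = v²/a_c = 26²/39.76 = 17.0 m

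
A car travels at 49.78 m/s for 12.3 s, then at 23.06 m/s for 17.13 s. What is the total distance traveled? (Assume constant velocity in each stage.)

d₁ = v₁t₁ = 49.78 × 12.3 = 612.294 m
d₂ = v₂t₂ = 23.06 × 17.13 = 395.0178 m
d_total = 612.294 + 395.0178 = 1007.31 m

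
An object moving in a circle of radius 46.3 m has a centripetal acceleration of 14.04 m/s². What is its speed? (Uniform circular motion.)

v = √(a_c × r) = √(14.04 × 46.3) = 25.5 m/s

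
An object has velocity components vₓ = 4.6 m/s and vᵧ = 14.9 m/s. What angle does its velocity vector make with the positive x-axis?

θ = arctan(vᵧ/vₓ) = arctan(14.9/4.6) = 72.84°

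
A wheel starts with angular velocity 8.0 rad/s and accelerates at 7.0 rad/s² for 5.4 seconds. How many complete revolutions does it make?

θ = ω₀t + ½αt² = 8.0×5.4 + ½×7.0×5.4² = 145.26 rad
Total revolutions = θ/(2π) = 145.26/(2π) = 23.12
Complete revolutions = ⌊23.12⌋ = 23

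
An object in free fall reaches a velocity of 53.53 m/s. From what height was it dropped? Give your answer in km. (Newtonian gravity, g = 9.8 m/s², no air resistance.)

h = v² / (2g) = 53.53² / (2 × 9.8) = 146.197 m
h = 146.197 m / 1000.0 = 0.1462 km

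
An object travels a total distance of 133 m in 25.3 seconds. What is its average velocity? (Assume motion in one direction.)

v_avg = Δd / Δt = 133 / 25.3 = 5.26 m/s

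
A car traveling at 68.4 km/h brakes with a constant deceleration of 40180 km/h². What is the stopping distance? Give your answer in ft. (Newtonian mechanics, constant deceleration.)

v₀ = 68.4 km/h × 0.2777777777777778 = 19.0 m/s
a = 40180 km/h² × 7.716049382716049e-05 = 3.10031 m/s²
d = v₀² / (2a) = 19.0² / (2 × 3.10031) = 361.0 / 6.20062 = 58.22 m
d = 58.22 m / 0.3048 = 191.0 ft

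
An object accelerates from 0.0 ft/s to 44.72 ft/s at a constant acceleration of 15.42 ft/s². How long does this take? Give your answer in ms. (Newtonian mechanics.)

v₀ = 0.0 ft/s × 0.3048 = 0.0 m/s
v = 44.72 ft/s × 0.3048 = 13.6307 m/s
a = 15.42 ft/s² × 0.3048 = 4.70002 m/s²
t = (v - v₀) / a = (13.6307 - 0.0) / 4.70002 = 2.90014 s
t = 2.90014 s / 0.001 = 2900 ms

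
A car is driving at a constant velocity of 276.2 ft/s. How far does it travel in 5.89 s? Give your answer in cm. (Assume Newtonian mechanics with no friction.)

v = 276.2 ft/s × 0.3048 = 84.1858 m/s
d = v × t = 84.1858 × 5.89 = 495.854 m
d = 495.854 m / 0.01 = 49590 cm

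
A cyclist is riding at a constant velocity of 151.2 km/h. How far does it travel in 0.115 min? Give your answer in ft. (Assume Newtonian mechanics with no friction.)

v = 151.2 km/h × 0.2777777777777778 = 42.0 m/s
t = 0.115 min × 60.0 = 6.9 s
d = v × t = 42.0 × 6.9 = 289.8 m
d = 289.8 m / 0.3048 = 950.8 ft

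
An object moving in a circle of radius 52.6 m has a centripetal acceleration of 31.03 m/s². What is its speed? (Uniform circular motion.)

v = √(a_c × r) = √(31.03 × 52.6) = 40.4 m/s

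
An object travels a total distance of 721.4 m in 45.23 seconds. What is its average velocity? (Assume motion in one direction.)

v_avg = Δd / Δt = 721.4 / 45.23 = 15.95 m/s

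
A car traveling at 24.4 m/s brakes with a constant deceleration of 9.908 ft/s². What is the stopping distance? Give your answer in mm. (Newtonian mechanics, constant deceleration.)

a = 9.908 ft/s² × 0.3048 = 3.01996 m/s²
d = v₀² / (2a) = 24.4² / (2 × 3.01996) = 595.36 / 6.03992 = 98.5708 m
d = 98.5708 m / 0.001 = 98570 mm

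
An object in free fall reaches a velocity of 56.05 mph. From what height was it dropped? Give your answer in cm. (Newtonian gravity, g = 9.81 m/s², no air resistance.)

v = 56.05 mph × 0.44704 = 25.0566 m/s
h = v² / (2g) = 25.0566² / (2 × 9.81) = 31.9997 m
h = 31.9997 m / 0.01 = 3200 cm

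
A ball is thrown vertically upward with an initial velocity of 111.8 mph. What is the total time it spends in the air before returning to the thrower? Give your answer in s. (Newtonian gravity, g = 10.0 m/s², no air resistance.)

v₀ = 111.8 mph × 0.44704 = 49.9791 m/s
t_total = 2 × v₀ / g = 2 × 49.9791 / 10.0 = 9.996 s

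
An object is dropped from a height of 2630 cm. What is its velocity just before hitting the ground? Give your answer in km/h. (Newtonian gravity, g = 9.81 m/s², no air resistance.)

h = 2630 cm × 0.01 = 26.3 m
v = √(2gh) = √(2 × 9.81 × 26.3) = 22.7158 m/s
v = 22.7158 m/s / 0.2777777777777778 = 81.78 km/h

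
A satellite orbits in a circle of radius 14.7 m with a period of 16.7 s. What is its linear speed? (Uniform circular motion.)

v = 2πr/T = 2π×14.7/16.7 = 5.53 m/s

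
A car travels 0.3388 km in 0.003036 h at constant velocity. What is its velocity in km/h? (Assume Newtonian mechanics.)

d = 0.3388 km × 1000.0 = 338.8 m
t = 0.003036 h × 3600.0 = 10.9296 s
v = d / t = 338.8 / 10.9296 = 30.9984 m/s
v = 30.9984 m/s / 0.2777777777777778 = 111.6 km/h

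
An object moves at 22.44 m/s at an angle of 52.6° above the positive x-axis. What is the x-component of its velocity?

vₓ = v cos(θ) = 22.44 × cos(52.6°) = 13.63 m/s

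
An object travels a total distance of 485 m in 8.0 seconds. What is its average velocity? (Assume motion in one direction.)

v_avg = Δd / Δt = 485 / 8.0 = 60.62 m/s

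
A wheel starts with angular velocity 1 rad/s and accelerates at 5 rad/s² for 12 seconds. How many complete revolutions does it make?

θ = ω₀t + ½αt² = 1×12 + ½×5×12² = 372.0 rad
Total revolutions = θ/(2π) = 372.0/(2π) = 59.21
Complete revolutions = ⌊59.21⌋ = 59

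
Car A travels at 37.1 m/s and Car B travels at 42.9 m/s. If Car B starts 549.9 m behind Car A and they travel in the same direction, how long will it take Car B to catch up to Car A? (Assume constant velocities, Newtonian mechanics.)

Relative speed: v_rel = 42.9 - 37.1 = 5.8 m/s
Time to catch: t = d₀/v_rel = 549.9/5.8 = 94.81 s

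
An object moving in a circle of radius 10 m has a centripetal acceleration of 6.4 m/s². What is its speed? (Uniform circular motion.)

v = √(a_c × r) = √(6.4 × 10) = 8.0 m/s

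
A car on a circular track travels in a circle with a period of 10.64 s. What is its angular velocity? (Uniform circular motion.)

ω = 2π/T = 2π/10.64 = 0.5905 rad/s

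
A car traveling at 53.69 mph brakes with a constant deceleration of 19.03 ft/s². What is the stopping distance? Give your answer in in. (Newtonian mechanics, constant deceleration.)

v₀ = 53.69 mph × 0.44704 = 24.0016 m/s
a = 19.03 ft/s² × 0.3048 = 5.80034 m/s²
d = v₀² / (2a) = 24.0016² / (2 × 5.80034) = 576.077 / 11.6007 = 49.6588 m
d = 49.6588 m / 0.0254 = 1955 in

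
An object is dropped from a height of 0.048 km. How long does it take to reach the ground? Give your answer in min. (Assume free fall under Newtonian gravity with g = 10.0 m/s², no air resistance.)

h = 0.048 km × 1000.0 = 48.0 m
t = √(2h/g) = √(2 × 48.0 / 10.0) = 3.09839 s
t = 3.09839 s / 60.0 = 0.05164 min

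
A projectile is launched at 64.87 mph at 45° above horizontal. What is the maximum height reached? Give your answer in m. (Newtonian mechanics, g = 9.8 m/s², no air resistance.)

v₀ = 64.87 mph × 0.44704 = 28.9995 m/s
H = v₀² × sin²(θ) / (2g) = 28.9995² × sin(45°)² / (2 × 9.8) = 840.971 × 0.5 / 19.6 = 21.45 m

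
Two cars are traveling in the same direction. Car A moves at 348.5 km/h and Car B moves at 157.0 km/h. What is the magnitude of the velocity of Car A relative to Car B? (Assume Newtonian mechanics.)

v_rel = |v_A - v_B| = |348.5 - 157.0| = 191.5 km/h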